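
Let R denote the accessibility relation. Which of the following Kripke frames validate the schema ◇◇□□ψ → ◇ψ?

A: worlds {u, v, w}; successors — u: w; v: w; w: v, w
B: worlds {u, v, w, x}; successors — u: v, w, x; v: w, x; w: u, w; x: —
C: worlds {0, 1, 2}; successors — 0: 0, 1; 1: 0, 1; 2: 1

A, C

Frame correspondent (Sahlqvist): ∀x ∀y (xR²y → ∃w (yR²w ∧ xRw)) — i.e. a generalized confluence (Geach) condition.
A: condition met.
B: fails — uR²x but no t with xR²t and uRt.
C: condition met.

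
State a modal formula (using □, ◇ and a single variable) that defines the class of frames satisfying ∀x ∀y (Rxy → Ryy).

The condition is shift-reflexivity. The T□ schema □(□p → p) defines it.
Suppose □(□p→p) is valid. Take Rxy and set V(p)={w : Ryw}. Then at y, □p holds; since □(□p→p) at x, □p→p at y, so p at y, i.e. Ryy.

□(□p → p)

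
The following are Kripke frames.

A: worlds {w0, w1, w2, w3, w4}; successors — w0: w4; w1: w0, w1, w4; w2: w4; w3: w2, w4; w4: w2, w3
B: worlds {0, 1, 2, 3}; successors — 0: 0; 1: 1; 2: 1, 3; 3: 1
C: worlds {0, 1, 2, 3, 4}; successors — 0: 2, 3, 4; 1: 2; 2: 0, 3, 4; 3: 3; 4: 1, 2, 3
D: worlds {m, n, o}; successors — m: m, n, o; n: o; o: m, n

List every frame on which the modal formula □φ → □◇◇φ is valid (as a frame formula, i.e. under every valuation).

B, C, D

The schema corresponds to a generalized confluence (Geach) condition: ∀x ∀z (xRz → ∃w (xRw ∧ zR²w)).
A: fails — w1Rw0 but no w with w1Rw and w0R²w.
B: satisfies the condition.
C: satisfies the condition.
D: satisfies the condition.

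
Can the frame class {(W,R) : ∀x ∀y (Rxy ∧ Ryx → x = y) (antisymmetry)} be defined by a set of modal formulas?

Modal frame validity is preserved under surjective bounded morphisms.
The 6-cycle (worlds w0,w1,w2,w3,w4,w5 with w0→w1→w2→w3→w4→w5→w0) is antisymmetric. Sending even-indexed worlds to s and odd-indexed worlds to t is a surjective bounded morphism onto the two-world frame with s↔t, which is not antisymmetric.
Hence antisymmetry is not modally definable.

No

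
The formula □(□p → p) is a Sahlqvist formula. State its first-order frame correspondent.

Suppose □(□p→p) is valid. Take Rxy and set V(p)={w : Ryw}. Then at y, □p holds; since □(□p→p) at x, □p→p at y, so p at y, i.e. Ryy.

Shift-reflexivity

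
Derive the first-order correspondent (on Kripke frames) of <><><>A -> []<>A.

forall x forall y forall z ((x R^3 y & xRz) -> exists w (y = w & zRw))

This is a Sahlqvist (Geach-type) schema ◇^3□^0A → □^1◇^1A.
Minimal-valuation argument: fix x; take any y with xR^3y and any z with xR^1z. Set V(A) to the set of worlds R-reachable from y in exactly 0 steps. Then □^0A holds at y, so the antecedent holds at x; validity forces ◇^1A at z, giving a w with zR^1w and yR^0w.
First-order correspondent: forall x forall y forall z ((x R^3 y & xRz) -> exists w (y = w & zRw)).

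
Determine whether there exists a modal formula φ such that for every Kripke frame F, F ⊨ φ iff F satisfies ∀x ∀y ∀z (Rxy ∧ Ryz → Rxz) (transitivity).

This is a Sahlqvist condition; the 4 axiom □q → □□q defines it.

Definable; □q → □□q defines it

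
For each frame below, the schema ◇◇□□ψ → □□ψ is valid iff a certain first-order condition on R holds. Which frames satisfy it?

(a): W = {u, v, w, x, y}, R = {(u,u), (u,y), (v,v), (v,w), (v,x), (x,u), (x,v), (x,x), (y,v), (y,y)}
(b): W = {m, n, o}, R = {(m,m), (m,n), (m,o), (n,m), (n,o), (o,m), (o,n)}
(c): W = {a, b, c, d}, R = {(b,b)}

This is the axiom for a generalized confluence (Geach) condition; its first-order frame correspondent is ∀x ∀y ∀z ((xR²y ∧ xR²z) → ∃w (yR²w ∧ z = w)).
(a): fails — uR²v, uR²y but no t with vR²t and y=t.
(b): ✓.
(c): ✓.

(b), (c)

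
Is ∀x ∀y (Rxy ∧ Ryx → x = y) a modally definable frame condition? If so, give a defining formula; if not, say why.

Any modally definable frame class is closed under surjective bounded morphisms.
The 8-cycle (worlds a,b,c,d,e,f,g,h with a→b→c→d→e→f→g→h→a) is antisymmetric. Sending even-indexed worlds to s and odd-indexed worlds to t is a surjective bounded morphism onto the two-world frame with s↔t, which is not antisymmetric.
Hence antisymmetry is not modally definable.

Not modally definable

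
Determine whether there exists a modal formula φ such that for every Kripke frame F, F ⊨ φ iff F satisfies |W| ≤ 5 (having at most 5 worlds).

Any modally definable frame class is closed under disjoint unions.
Any modal formula valid on each of 6 disjoint one-world frames is valid on their disjoint union (validity is preserved under disjoint unions). Each one-world frame has |W|=1≤5, but the union has |W|=6.
So the class is not modally definable.

No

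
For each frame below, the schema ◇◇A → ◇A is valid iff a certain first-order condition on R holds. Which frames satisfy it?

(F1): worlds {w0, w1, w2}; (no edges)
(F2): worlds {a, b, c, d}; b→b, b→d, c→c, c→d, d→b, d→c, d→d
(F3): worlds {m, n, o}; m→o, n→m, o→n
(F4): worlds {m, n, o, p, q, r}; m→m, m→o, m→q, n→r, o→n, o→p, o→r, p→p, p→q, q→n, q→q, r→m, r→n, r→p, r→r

(F1)

This is the axiom for a generalized confluence (Geach) condition; its first-order frame correspondent is ∀x ∀y (xR²y → ∃w (y = w ∧ xRw)).
(F1): holds.
(F2): fails — bR²c but no w with c=w and bRw.
(F3): fails — mR²n but no w with n=w and mRw.
(F4): fails — mR²n but no w with n=w and mRw.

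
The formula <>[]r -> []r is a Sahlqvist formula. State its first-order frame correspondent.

Replacing r by ¬r and contraposing gives the equivalent schema ◇r → □◇r.
Suppose ◇r→□◇r is valid. Take Rxy, Rxz and set V(r)={y}. Then ◇r at x, so □◇r at x, so ◇r at z, so some w with Rzw has r; w=y, i.e. Rzy. By symmetry of the argument, Ryz.
Conversely, on a frame with the Euclidean property the schema holds at every world under every valuation.
Frame condition: forall x forall y forall z (Rxy & Rxz -> Ryz).

The Euclidean property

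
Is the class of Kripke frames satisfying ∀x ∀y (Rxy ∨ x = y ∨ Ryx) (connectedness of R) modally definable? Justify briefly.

If a class were modally definable it would be closed under disjoint unions (Goldblatt–Thomason).
Take 2 disjoint single-world reflexive frames: each is trivially connected, but their disjoint union has 2 worlds with no edge between distinct components, so it is not connected.
So the class is not modally definable.

Not modally definable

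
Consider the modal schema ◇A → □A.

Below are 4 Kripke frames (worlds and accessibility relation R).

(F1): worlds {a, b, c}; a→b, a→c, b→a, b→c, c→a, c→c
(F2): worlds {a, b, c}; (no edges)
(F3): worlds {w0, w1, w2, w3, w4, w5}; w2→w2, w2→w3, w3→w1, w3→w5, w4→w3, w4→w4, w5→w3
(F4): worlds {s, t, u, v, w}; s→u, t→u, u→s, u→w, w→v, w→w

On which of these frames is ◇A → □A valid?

Frame correspondent (Sahlqvist): ∀x ∀y ∀z (Rxy ∧ Rxz → y = z) — i.e. partial functionality.
(F1): fails — a sees both b and c.
(F2): condition met.
(F3): fails — w2 sees both w2 and w3.
(F4): fails — u sees both s and w.
Valid on: (F2).

(F2)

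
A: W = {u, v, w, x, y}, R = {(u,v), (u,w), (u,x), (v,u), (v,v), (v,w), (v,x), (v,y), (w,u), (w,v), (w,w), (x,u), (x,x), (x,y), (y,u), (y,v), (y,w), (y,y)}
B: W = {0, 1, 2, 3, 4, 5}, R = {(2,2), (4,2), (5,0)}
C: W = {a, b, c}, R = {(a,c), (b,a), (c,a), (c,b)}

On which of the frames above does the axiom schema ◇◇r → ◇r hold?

Frame correspondent (Sahlqvist): ∀x ∀y (xR²y → ∃w (y = w ∧ xRw)) — i.e. a generalized confluence (Geach) condition.
A: fails — uR²u but no t with u=t and uRt.
B: satisfies the condition.
C: fails — aR²a but no w with a=w and aRw.

B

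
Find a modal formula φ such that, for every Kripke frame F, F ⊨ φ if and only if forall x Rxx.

This is reflexivity; the standard corresponding axiom is T: □s → s.

□s → s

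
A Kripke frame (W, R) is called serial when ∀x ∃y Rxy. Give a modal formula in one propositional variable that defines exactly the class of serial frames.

A defining formula is □ψ → ◇ψ (the D axiom).

□ψ → ◇ψ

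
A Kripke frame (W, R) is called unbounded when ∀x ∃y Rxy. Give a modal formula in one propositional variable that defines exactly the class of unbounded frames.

This is seriality; the standard corresponding axiom is D: □s → ◇s.
Suppose □s→◇s is valid. At any x set V(s)=W. Then □s at x, so ◇s at x, so x has a successor.

□s → ◇s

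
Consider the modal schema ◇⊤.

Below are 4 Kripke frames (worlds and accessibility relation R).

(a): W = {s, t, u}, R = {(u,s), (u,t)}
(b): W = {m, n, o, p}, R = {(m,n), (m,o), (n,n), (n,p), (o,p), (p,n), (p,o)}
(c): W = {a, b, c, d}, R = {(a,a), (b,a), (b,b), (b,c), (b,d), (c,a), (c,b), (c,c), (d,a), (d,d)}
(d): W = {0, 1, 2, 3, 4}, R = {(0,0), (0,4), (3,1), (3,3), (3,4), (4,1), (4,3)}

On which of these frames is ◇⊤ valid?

(b), (c)

Frame correspondent (Sahlqvist): ∀x ∃y Rxy — i.e. seriality.
(a): fails — world s has no successor.
(b): holds.
(c): holds.
(d): fails — world 1 has no successor.
Valid on: (b), (c).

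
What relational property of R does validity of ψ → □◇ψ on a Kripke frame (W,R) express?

Suppose ψ→□◇ψ is valid. Take Rxy and set V(ψ)={x}. Then ψ at x, so □◇ψ at x, so ◇ψ at y, so some z with Ryz has ψ; z=x, i.e. Ryx.

symmetry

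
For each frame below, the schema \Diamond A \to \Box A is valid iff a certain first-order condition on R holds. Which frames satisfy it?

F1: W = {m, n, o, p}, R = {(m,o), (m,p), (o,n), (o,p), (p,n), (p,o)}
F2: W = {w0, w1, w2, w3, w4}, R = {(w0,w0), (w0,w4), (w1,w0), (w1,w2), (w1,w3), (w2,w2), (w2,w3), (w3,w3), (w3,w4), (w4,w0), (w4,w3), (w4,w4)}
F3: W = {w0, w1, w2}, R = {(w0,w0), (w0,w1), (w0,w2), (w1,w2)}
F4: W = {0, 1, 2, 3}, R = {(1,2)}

This is the axiom for partial functionality; its first-order frame correspondent is \forall x \forall y \forall z (Rxy \wedge Rxz \to y = z).
F1: fails — m sees both o and p.
F2: fails — w0 sees both w0 and w4.
F3: fails — w0 sees both w0 and w1.
F4: ✓.
Valid on: F4.

F4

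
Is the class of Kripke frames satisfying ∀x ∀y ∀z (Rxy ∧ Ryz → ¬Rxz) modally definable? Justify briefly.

Any modally definable frame class is closed under surjective bounded morphisms.
The 3-cycle (worlds 0,1,2 with 0→1→2→0) is intransitive. Mapping every world to a single reflexive point • is a surjective bounded morphism; the reflexive point is not intransitive (R••∧R•• but R••).
Hence intransitivity is not modally definable.

No — not modally definable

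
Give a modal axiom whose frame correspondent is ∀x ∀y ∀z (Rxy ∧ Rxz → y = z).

◇s → □s

The condition is partial functionality. The CD schema ◇s → □s defines it.
Suppose ◇s→□s is valid. Take Rxy, Rxz and set V(s)={y}. Then ◇s at x, so □s at x, so s at z, i.e. z=y.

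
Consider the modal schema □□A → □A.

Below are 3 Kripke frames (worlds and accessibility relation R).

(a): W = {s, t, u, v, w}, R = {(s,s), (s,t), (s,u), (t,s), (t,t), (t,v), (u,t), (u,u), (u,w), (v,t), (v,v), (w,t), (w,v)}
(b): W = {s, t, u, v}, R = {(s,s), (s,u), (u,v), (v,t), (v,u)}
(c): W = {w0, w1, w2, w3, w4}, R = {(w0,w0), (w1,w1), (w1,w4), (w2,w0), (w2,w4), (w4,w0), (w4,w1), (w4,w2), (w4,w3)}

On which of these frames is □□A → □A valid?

Frame correspondent (Sahlqvist): ∀x ∀y (Rxy → ∃z (Rxz ∧ Rzy)) — i.e. density.
(a): satisfies the condition.
(b): fails — Ruv but no z with Ruz and Rzv.
(c): fails — Rw2w4 but no z with Rw2z and Rzw4.
Valid on: (a).

(a)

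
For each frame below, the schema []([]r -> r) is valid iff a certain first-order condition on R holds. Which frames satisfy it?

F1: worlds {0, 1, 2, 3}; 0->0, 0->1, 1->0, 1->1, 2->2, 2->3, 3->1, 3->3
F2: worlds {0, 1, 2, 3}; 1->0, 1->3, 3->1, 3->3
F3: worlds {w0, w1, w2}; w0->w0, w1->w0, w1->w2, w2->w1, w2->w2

Frame correspondent (Sahlqvist): forall x forall y (Rxy -> Ryy) — i.e. shift-reflexivity.
F1: ✓.
F2: fails — R10 but not R00.
F3: fails — Rw2w1 but not Rw1w1.
Valid on: F1.

F1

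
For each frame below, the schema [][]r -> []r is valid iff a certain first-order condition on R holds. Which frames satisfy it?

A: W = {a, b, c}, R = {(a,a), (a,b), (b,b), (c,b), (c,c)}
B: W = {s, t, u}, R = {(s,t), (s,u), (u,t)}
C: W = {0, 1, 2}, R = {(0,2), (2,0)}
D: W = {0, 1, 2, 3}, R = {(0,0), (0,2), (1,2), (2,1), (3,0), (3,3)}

A

The schema corresponds to density: forall x forall y (Rxy -> exists z (Rxz & Rzy)).
A: holds.
B: fails — Rsu but no z with Rsz and Rzu.
C: fails — R20 but no z with R2z and Rz0.
D: fails — R12 but no z with R1z and Rz2.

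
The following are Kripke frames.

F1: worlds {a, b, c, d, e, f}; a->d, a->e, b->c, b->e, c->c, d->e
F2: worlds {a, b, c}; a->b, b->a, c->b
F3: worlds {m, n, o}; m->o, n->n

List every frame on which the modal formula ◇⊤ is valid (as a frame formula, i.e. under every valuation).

This is the axiom for seriality; its first-order frame correspondent is ∀x ∃y Rxy.
F1: fails — world e has no successor.
F2: holds.
F3: fails — world o has no successor.
Valid on: F2.

F2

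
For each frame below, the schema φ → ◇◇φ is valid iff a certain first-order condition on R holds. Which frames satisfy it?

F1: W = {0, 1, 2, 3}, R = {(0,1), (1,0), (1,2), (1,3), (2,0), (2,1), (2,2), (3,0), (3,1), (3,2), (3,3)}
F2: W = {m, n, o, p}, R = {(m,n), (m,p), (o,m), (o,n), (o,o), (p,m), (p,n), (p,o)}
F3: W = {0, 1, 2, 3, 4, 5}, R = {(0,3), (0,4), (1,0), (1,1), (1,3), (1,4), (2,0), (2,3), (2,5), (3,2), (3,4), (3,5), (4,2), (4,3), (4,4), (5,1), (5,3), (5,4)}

Frame correspondent (Sahlqvist): ∀x ∃w (x = w ∧ xR²w) — i.e. a generalized confluence (Geach) condition.
F1: ✓.
F2: fails — at n but no w with n=w and nR²w.
F3: fails — at 0 but no w with 0=w and 0R²w.
Valid on: F1.

F1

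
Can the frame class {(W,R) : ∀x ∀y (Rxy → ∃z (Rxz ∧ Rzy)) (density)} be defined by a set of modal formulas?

This is a Sahlqvist condition; the C4 axiom □□p → □p defines it.

Definable; □□p → □p defines it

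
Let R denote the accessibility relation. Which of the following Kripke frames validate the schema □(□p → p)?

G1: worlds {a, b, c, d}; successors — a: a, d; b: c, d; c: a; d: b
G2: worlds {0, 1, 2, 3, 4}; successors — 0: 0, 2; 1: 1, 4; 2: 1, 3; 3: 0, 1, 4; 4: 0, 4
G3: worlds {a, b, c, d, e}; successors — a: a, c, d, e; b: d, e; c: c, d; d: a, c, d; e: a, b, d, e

Frame correspondent (Sahlqvist): ∀x ∀y (Rxy → Ryy) — i.e. shift-reflexivity.
G1: fails — Rbc but not Rcc.
G2: fails — R02 but not R22.
G3: fails — Reb but not Rbb.

none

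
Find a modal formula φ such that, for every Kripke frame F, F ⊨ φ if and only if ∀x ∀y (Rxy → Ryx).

s → □◇s

This is symmetry; the standard corresponding axiom is B: s → □◇s.
Suppose s→□◇s is valid. Take Rxy and set V(s)={x}. Then s at x, so □◇s at x, so ◇s at y, so some z with Ryz has s; z=x, i.e. Ryx.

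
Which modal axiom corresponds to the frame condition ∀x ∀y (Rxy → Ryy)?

□(□s → s)

The condition is shift-reflexivity. The T□ schema □(□s → s) defines it.
Suppose □(□s→s) is valid. Take Rxy and set V(s)={w : Ryw}. Then at y, □s holds; since □(□s→s) at x, □s→s at y, so s at y, i.e. Ryy.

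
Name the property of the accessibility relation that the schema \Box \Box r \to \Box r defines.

density

This is the C4 axiom.
It corresponds to density: \forall x \forall y (Rxy \to \exists z (Rxz \wedge Rzy)).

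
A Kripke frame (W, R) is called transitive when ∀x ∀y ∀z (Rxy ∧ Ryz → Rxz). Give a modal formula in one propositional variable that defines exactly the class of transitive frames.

□s → □□s

The condition is transitivity. The 4 schema □s → □□s defines it.
Suppose □s→□□s is valid. Take Rxy, Ryz and set V(s)={w : Rxw}. Then □s at x, so □□s at x, so □s at y, so s at z, i.e. Rxz.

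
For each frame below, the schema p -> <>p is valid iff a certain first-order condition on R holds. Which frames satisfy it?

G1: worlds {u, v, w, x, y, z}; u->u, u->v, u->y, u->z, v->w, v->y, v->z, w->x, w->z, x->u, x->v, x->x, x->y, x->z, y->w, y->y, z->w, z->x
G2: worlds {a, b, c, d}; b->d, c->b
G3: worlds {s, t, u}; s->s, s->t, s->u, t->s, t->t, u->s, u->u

Frame correspondent (Sahlqvist): forall x Rxx — i.e. reflexivity.
G1: fails — world v does not see itself.
G2: fails — world a does not see itself.
G3: satisfies the condition.
Valid on: G3.

G3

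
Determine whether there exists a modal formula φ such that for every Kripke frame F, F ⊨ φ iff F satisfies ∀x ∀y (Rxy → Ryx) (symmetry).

Yes: it is symmetry, defined by the B schema q → □◇q.
Suppose q→□◇q is valid. Take Rxy and set V(q)={x}. Then q at x, so □◇q at x, so ◇q at y, so some z with Ryz has q; z=x, i.e. Ryx.

Yes — defined by q → □◇q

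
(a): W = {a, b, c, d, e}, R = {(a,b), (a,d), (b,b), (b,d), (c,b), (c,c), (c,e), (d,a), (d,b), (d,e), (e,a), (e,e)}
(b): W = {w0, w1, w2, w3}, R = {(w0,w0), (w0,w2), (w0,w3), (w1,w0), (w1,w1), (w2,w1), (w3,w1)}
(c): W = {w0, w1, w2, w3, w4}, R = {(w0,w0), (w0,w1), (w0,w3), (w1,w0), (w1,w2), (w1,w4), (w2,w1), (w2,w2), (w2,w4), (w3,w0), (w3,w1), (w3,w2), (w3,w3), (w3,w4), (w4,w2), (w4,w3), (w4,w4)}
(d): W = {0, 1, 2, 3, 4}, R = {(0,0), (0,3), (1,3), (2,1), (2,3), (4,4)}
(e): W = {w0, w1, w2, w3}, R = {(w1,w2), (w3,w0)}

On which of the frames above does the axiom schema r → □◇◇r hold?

The schema corresponds to a generalized confluence (Geach) condition: ∀x ∀z (xRz → ∃w (x = w ∧ zR²w)).
(a): fails — cRb but no w with c=w and bR²w.
(b): condition met.
(c): condition met.
(d): fails — 0R3 but no w with 0=w and 3R²w.
(e): fails — w1Rw2 but no w with w1=w and w2R²w.

(b), (c)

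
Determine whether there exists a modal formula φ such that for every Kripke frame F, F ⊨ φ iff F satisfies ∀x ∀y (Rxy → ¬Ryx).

If a class were modally definable it would be closed under surjective bounded morphisms (Goldblatt–Thomason).
The 4-cycle (worlds a,b,c,d with a→b→c→d→a) is asymmetric. Mapping every world to a single reflexive point • is a surjective bounded morphism, and the reflexive point is not asymmetric (R•• but asymmetry requires ¬R••).
Hence asymmetry is not modally definable.

Not definable by any modal formula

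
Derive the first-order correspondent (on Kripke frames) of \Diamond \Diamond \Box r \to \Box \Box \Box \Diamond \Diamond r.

This is a Sahlqvist (Geach-type) schema ◇^2□^1r → □^3◇^2r.
Minimal-valuation argument: fix x; take any y with xR^2y and any z with xR^3z. Set V(r) to the set of worlds R-reachable from y in exactly 1 step. Then □^1r holds at y, so the antecedent holds at x; validity forces ◇^2r at z, giving a w with zR^2w and yR^1w.
First-order correspondent: \forall x \forall y \forall z ((x R^2 y \wedge x R^3 z) \to \exists w (yRw \wedge z R^2 w)).

\forall x \forall y \forall z ((x R^2 y \wedge x R^3 z) \to \exists w (yRw \wedge z R^2 w))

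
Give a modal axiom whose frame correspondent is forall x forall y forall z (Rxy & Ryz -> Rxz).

This is transitivity; the standard corresponding axiom is 4: □p → □□p.
Suppose □p→□□p is valid. Take Rxy, Ryz and set V(p)={w : Rxw}. Then □p at x, so □□p at x, so □p at y, so p at z, i.e. Rxz.

□p → □□p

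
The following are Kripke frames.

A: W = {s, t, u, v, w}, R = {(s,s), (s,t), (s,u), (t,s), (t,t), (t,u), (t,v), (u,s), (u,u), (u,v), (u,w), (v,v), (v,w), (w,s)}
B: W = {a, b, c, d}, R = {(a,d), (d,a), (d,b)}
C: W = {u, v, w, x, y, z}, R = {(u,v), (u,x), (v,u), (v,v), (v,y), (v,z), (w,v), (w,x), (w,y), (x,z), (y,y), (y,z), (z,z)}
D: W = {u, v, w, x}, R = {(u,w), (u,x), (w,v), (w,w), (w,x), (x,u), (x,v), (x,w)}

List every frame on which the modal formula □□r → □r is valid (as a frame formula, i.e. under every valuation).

This is the axiom for density; its first-order frame correspondent is ∀x ∀y (Rxy → ∃z (Rxz ∧ Rzy)).
A: holds.
B: fails — Rdb but no z with Rdz and Rzb.
C: fails — Rwx but no t with Rwt and Rtx.
D: fails — Rxu but no z with Rxz and Rzu.

A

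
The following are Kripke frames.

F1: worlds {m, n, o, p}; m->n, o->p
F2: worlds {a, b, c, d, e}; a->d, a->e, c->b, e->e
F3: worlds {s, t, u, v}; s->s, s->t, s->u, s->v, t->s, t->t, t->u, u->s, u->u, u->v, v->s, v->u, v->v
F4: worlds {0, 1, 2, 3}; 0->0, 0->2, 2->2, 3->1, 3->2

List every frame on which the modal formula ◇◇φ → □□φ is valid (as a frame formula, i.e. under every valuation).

F1, F2

Frame correspondent (Sahlqvist): ∀x ∀y ∀z ((xR²y ∧ xR²z) → ∃w (y = w ∧ z = w)) — i.e. a generalized confluence (Geach) condition.
F1: satisfies the condition.
F2: satisfies the condition.
F3: fails — sR²s, sR²t but s ≠ t.
F4: fails — 0R²0, 0R²2 but 0 ≠ 2.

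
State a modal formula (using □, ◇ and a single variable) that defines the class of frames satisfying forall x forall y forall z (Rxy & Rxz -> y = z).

The condition is partial functionality. The CD schema ◇s → □s defines it.
Suppose ◇s→□s is valid. Take Rxy, Rxz and set V(s)={y}. Then ◇s at x, so □s at x, so s at z, i.e. z=y.

◇s → □s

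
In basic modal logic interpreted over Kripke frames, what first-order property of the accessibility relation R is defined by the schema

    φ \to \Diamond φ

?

This is frame-equivalent to □φ → φ (substitute ¬φ for φ and contrapose).
Suppose □φ→φ is valid. At any x set V(φ)={w : Rxw}. Then □φ holds at x, so φ holds at x, i.e. Rxx.

Reflexivity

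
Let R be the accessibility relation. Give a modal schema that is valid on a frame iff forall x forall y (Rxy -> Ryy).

This is shift-reflexivity; the standard corresponding axiom is T□: □(□r → r).
Suppose □(□r→r) is valid. Take Rxy and set V(r)={w : Ryw}. Then at y, □r holds; since □(□r→r) at x, □r→r at y, so r at y, i.e. Ryy.

□(□r → r)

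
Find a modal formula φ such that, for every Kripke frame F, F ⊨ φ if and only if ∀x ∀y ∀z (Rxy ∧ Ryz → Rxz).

□s → □□s

This is transitivity; the standard corresponding axiom is 4: □s → □□s.
Suppose □s→□□s is valid. Take Rxy, Ryz and set V(s)={w : Rxw}. Then □s at x, so □□s at x, so □s at y, so s at z, i.e. Rxz.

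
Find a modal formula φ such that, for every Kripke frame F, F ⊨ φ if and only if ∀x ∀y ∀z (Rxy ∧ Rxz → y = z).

◇ψ → □ψ

The condition is partial functionality. The CD schema ◇ψ → □ψ defines it.
Suppose ◇ψ→□ψ is valid. Take Rxy, Rxz and set V(ψ)={y}. Then ◇ψ at x, so □ψ at x, so ψ at z, i.e. z=y.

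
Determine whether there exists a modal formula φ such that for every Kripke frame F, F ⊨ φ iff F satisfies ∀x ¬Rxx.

Any modally definable frame class is closed under surjective bounded morphisms.
The 2-cycle (worlds 0,1 with 0→1→0) is irreflexive, and the map sending every world to a single reflexive point • is a surjective bounded morphism (forth: every edge maps to (•,•); back: every world has a successor). So any modal formula valid on the 2-cycle is also valid on the reflexive point, which is not irreflexive.
Hence irreflexivity is not modally definable.

No — not modally definable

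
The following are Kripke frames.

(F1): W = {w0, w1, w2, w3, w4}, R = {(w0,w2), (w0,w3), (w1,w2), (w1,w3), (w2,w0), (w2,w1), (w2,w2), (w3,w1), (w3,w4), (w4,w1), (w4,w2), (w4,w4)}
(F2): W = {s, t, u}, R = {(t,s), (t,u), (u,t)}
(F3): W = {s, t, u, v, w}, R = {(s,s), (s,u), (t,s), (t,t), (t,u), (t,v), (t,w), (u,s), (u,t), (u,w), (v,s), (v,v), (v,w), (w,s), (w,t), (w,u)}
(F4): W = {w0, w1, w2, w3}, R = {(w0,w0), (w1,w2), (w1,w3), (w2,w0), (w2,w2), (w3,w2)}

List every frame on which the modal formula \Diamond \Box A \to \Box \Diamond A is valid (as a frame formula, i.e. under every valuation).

(F1), (F3), (F4)

Frame correspondent (Sahlqvist): \forall x \forall y \forall z (Rxy \wedge Rxz \to \exists w (Ryw \wedge Rzw)) — i.e. convergence.
(F1): condition met.
(F2): fails — Rtu and Rts but u and s have no common successor.
(F3): condition met.
(F4): condition met.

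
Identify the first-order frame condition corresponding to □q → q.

reflexivity: ∀x Rxx

Suppose □q→q is valid. At any x set V(q)={w : Rxw}. Then □q holds at x, so q holds at x, i.e. Rxx.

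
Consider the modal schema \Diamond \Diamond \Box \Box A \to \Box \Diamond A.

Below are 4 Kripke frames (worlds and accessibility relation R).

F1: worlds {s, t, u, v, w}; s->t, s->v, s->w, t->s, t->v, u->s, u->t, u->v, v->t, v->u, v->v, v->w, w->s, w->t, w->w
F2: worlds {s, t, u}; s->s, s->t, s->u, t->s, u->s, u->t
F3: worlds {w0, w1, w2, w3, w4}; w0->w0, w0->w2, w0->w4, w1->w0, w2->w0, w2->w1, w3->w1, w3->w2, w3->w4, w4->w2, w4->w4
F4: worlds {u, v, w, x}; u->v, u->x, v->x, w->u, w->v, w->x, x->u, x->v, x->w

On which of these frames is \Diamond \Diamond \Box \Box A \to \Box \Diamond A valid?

F1, F2, F3

This is the axiom for a generalized confluence (Geach) condition; its first-order frame correspondent is \forall x \forall y \forall z ((x R^2 y \wedge xRz) \to \exists w (y R^2 w \wedge zRw)).
F1: ✓.
F2: ✓.
F3: ✓.
F4: fails — uR²v, uRv but no t with vR²t and vRt.
Valid on: F1, F2, F3.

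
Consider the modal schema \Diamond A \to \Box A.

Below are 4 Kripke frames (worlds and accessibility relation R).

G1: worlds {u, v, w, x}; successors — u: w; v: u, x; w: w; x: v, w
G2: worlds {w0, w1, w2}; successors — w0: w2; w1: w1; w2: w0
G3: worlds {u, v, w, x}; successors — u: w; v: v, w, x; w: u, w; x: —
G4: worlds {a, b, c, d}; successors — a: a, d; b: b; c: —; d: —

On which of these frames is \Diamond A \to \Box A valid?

This is the axiom for partial functionality; its first-order frame correspondent is \forall x \forall y \forall z (Rxy \wedge Rxz \to y = z).
G1: fails — v sees both u and x.
G2: holds.
G3: fails — v sees both v and w.
G4: fails — a sees both a and d.

G2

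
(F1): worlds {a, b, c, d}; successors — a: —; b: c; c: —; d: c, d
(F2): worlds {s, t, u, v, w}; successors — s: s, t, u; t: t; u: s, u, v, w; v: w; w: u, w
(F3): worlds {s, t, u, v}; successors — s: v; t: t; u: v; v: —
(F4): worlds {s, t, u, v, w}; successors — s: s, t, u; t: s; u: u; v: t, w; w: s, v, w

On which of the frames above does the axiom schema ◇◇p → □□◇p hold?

This is the axiom for a generalized confluence (Geach) condition; its first-order frame correspondent is ∀x ∀y ∀z ((xR²y ∧ xR²z) → ∃w (y = w ∧ zRw)).
(F1): fails — dR²c, dR²c but no w with c=w and cRw.
(F2): fails — sR²s, sR²t but no w* with s=w* and tRw*.
(F3): holds.
(F4): fails — sR²s, sR²u but no w* with s=w* and uRw*.

(F3)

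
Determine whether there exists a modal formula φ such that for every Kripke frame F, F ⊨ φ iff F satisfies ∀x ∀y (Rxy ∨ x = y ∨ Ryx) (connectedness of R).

No — not modally definable

Modal frame validity is preserved under disjoint unions.
Take 2 disjoint single-world reflexive frames: each is trivially connected, but their disjoint union has 2 worlds with no edge between distinct components, so it is not connected.
So the class is not modally definable.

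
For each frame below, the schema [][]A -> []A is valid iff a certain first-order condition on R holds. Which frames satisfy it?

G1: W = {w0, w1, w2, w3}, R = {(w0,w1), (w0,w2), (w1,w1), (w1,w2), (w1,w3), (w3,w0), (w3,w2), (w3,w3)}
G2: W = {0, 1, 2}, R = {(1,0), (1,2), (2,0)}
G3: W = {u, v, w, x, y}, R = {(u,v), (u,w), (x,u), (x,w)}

G1

The schema corresponds to density: forall x forall y (Rxy -> exists z (Rxz & Rzy)).
G1: condition met.
G2: fails — R12 but no z with R1z and Rz2.
G3: fails — Ruv but no z with Ruz and Rzv.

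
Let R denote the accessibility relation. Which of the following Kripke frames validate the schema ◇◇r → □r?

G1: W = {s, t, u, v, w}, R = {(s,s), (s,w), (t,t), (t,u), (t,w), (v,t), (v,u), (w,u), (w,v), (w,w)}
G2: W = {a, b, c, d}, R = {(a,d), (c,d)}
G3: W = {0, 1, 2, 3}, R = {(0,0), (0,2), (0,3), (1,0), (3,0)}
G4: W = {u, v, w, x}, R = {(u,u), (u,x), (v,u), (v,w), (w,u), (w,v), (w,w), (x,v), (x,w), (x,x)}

G2

This is the axiom for a generalized confluence (Geach) condition; its first-order frame correspondent is ∀x ∀y ∀z ((xR²y ∧ xRz) → ∃w (y = w ∧ z = w)).
G1: fails — sR²s, sRw but s ≠ w.
G2: condition met.
G3: fails — 0R²0, 0R2 but 0 ≠ 2.
G4: fails — uR²u, uRx but u ≠ x.
Valid on: G2.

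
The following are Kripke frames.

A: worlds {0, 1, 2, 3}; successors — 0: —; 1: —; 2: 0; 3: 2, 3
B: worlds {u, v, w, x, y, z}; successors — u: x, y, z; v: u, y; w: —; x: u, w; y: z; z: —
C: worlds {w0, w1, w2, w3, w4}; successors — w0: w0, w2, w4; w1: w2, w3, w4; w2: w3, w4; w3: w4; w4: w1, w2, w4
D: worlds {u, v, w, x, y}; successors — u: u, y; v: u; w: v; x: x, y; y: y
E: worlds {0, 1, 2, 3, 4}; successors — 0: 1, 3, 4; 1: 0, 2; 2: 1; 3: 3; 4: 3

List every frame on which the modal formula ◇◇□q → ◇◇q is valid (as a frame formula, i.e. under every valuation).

C, D

This is the axiom for a generalized confluence (Geach) condition; its first-order frame correspondent is ∀x ∀y (xR²y → ∃w (yRw ∧ xR²w)).
A: fails — 3R²0 but no w with 0Rw and 3R²w.
B: fails — uR²w but no t with wRt and uR²t.
C: holds.
D: holds.
E: fails — 0R²2 but no w with 2Rw and 0R²w.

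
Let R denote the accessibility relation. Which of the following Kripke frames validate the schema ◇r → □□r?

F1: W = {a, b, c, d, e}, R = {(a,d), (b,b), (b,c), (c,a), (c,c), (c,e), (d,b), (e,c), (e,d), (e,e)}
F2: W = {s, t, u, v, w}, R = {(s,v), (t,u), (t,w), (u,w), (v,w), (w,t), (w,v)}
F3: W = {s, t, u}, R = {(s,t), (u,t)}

F3

This is the axiom for a generalized confluence (Geach) condition; its first-order frame correspondent is ∀x ∀y ∀z ((xRy ∧ xR²z) → ∃w (y = w ∧ z = w)).
F1: fails — aRd, aR²b but d ≠ b.
F2: fails — sRv, sR²w but v ≠ w.
F3: satisfies the condition.
Valid on: F3.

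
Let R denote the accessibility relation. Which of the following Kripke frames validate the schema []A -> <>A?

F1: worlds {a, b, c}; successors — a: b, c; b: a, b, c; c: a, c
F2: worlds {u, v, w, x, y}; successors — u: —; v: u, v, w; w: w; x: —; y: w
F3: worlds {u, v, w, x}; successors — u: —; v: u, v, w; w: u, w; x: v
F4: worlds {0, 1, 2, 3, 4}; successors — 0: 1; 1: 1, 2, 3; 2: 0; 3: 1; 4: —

The schema corresponds to seriality: forall x exists y Rxy.
F1: ✓.
F2: fails — world u has no successor.
F3: fails — world u has no successor.
F4: fails — world 4 has no successor.

F1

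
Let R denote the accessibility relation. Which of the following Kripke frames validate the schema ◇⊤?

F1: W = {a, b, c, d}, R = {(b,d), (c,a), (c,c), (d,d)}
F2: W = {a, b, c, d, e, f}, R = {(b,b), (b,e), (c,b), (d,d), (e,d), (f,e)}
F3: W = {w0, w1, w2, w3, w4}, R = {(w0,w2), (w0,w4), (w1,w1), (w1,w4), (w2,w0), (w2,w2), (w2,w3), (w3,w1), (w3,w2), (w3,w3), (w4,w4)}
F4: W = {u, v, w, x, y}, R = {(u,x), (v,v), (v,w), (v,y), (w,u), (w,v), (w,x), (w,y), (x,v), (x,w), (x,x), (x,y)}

F3

The schema corresponds to seriality: ∀x ∃y Rxy.
F1: fails — world a has no successor.
F2: fails — world a has no successor.
F3: condition met.
F4: fails — world y has no successor.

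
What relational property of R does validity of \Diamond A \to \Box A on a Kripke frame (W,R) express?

Partial functionality

This is the CD axiom.
It corresponds to partial functionality: \forall x \forall y \forall z (Rxy \wedge Rxz \to y = z).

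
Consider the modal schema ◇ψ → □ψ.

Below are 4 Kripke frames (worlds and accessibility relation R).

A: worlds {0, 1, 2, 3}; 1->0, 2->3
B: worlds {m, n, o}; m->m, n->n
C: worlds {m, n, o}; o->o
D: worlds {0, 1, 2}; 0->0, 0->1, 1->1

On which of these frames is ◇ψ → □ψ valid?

The schema corresponds to partial functionality: ∀x ∀y ∀z (Rxy ∧ Rxz → y = z).
A: ✓.
B: ✓.
C: ✓.
D: fails — 0 sees both 0 and 1.
Valid on: A, B, C.

A, B, C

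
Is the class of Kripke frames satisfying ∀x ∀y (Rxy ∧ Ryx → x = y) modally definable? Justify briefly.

Not definable by any modal formula

Any modally definable frame class is closed under surjective bounded morphisms.
The 6-cycle (worlds a,b,c,d,e,f with a→b→c→d→e→f→a) is antisymmetric. Sending even-indexed worlds to a and odd-indexed worlds to b is a surjective bounded morphism onto the two-world frame with a↔b, which is not antisymmetric.
So no modal formula (or set of formulas) defines exactly the antisymmetric frames.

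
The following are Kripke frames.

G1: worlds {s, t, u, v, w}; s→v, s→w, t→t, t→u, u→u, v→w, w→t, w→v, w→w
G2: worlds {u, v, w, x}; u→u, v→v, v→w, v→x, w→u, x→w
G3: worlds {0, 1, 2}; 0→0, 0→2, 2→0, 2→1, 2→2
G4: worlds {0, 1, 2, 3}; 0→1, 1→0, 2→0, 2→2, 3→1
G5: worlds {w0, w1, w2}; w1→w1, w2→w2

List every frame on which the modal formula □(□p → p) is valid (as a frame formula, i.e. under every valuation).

The schema corresponds to shift-reflexivity: ∀x ∀y (Rxy → Ryy).
G1: fails — Rsv but not Rvv.
G2: fails — Rxw but not Rww.
G3: fails — R21 but not R11.
G4: fails — R10 but not R00.
G5: condition met.

G5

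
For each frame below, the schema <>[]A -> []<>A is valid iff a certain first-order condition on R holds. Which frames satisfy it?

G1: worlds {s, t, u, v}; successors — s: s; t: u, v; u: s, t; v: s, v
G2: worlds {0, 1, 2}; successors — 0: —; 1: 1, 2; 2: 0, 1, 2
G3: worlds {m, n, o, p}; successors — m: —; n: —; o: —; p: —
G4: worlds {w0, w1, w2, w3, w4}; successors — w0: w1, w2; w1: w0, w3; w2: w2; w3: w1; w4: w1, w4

This is the axiom for convergence; its first-order frame correspondent is forall x forall y forall z (Rxy & Rxz -> exists w (Ryw & Rzw)).
G1: fails — Rut and Rus but t and s have no common successor.
G2: fails — R20 and R20 but 0 and 0 have no common successor.
G3: holds.
G4: fails — Rw0w1 and Rw0w2 but w1 and w2 have no common successor.

G3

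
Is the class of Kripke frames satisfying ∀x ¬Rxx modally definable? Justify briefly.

Any modally definable frame class is closed under surjective bounded morphisms.
The 2-cycle (worlds a,b with a→b→a) is irreflexive, and the map sending every world to a single reflexive point • is a surjective bounded morphism (forth: every edge maps to (•,•); back: every world has a successor). So any modal formula valid on the 2-cycle is also valid on the reflexive point, which is not irreflexive.
So no modal formula (or set of formulas) defines exactly the irreflexive frames.

No — not modally definable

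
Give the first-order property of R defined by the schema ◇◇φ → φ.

∀x ∀y (xR²y → ∃w (y = w ∧ x = w))

This is a Sahlqvist (Geach-type) schema ◇^2□^0φ → □^0◇^0φ.
First-order correspondent: ∀x ∀y (xR²y → ∃w (y = w ∧ x = w)).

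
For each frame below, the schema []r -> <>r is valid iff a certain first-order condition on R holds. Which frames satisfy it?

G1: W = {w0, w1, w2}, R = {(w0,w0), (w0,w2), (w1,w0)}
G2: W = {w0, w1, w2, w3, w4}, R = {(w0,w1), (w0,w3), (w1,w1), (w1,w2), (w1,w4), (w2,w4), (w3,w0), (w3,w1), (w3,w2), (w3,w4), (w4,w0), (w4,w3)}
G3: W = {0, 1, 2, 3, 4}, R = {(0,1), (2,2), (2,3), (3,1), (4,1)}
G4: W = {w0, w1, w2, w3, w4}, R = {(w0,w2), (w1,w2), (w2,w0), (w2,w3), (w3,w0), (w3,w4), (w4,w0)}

G2, G4

The schema corresponds to seriality: forall x exists y Rxy.
G1: fails — world w2 has no successor.
G2: condition met.
G3: fails — world 1 has no successor.
G4: condition met.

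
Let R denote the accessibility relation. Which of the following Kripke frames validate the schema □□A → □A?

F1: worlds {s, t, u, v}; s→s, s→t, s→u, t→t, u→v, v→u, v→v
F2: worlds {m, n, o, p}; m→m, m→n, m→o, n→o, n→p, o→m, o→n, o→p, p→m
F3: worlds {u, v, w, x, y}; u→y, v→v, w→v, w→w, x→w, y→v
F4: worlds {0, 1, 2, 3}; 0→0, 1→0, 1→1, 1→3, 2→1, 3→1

Frame correspondent (Sahlqvist): ∀x ∀y (Rxy → ∃z (Rxz ∧ Rzy)) — i.e. density.
F1: condition met.
F2: fails — Rno but no z with Rnz and Rzo.
F3: fails — Ruy but no z with Ruz and Rzy.
F4: condition met.

F1, F4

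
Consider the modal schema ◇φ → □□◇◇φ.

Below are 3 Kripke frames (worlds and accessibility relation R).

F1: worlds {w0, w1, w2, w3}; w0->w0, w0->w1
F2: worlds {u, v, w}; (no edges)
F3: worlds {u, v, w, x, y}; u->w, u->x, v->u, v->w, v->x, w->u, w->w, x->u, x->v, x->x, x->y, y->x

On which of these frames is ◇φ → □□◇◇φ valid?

F2

The schema corresponds to a generalized confluence (Geach) condition: ∀x ∀y ∀z ((xRy ∧ xR²z) → ∃w (y = w ∧ zR²w)).
F1: fails — w0Rw0, w0R²w1 but no w with w0=w and w1R²w.
F2: ✓.
F3: fails — uRw, uR²y but no t with w=t and yR²t.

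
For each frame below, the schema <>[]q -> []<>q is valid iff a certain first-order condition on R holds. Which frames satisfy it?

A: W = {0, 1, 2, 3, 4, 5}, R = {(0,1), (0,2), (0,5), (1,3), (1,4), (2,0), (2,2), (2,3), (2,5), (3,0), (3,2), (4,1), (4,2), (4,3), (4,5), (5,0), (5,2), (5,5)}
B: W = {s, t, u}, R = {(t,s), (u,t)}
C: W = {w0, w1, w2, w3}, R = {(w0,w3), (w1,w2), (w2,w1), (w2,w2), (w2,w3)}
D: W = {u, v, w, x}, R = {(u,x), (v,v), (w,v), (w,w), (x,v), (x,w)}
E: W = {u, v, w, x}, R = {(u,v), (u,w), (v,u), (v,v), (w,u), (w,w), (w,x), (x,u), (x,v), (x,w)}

Frame correspondent (Sahlqvist): forall x forall y forall z (Rxy & Rxz -> exists w (Ryw & Rzw)) — i.e. convergence.
A: fails — R01 and R05 but 1 and 5 have no common successor.
B: fails — Rts and Rts but s and s have no common successor.
C: fails — Rw0w3 and Rw0w3 but w3 and w3 have no common successor.
D: ✓.
E: ✓.
Valid on: D, E.

D, E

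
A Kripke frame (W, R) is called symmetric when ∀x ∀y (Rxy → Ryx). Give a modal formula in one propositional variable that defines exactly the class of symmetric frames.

p → □◇p

This is symmetry; the standard corresponding axiom is B: p → □◇p.
Suppose p→□◇p is valid. Take Rxy and set V(p)={x}. Then p at x, so □◇p at x, so ◇p at y, so some z with Ryz has p; z=x, i.e. Ryx.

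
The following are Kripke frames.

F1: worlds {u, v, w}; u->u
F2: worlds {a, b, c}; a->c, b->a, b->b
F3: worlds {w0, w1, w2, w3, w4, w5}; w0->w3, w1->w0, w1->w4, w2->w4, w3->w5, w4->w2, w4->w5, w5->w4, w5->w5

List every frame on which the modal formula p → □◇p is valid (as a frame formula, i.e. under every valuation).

F1

The schema corresponds to symmetry: ∀x ∀y (Rxy → Ryx).
F1: ✓.
F2: fails — Rac but not Rca.
F3: fails — Rw1w0 but not Rw0w1.
Valid on: F1.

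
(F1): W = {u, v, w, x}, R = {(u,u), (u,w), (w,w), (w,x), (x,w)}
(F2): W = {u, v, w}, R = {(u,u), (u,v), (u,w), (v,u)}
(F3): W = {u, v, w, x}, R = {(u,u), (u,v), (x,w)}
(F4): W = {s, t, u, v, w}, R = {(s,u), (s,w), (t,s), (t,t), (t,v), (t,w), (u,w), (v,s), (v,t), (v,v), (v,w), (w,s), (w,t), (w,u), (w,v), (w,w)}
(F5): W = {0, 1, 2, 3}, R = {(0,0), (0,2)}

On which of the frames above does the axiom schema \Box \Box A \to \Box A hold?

(F1), (F2), (F4), (F5)

This is the axiom for density; its first-order frame correspondent is \forall x \forall y (Rxy \to \exists z (Rxz \wedge Rzy)).
(F1): satisfies the condition.
(F2): satisfies the condition.
(F3): fails — Rxw but no z with Rxz and Rzw.
(F4): satisfies the condition.
(F5): satisfies the condition.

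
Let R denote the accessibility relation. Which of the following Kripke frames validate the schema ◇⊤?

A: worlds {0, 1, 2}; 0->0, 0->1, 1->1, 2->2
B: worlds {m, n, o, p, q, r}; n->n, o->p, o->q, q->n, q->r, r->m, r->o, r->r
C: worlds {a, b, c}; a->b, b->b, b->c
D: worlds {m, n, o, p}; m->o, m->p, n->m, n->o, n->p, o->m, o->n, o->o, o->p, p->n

Frame correspondent (Sahlqvist): ∀x ∃y Rxy — i.e. seriality.
A: satisfies the condition.
B: fails — world m has no successor.
C: fails — world c has no successor.
D: satisfies the condition.
Valid on: A, D.

A, D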